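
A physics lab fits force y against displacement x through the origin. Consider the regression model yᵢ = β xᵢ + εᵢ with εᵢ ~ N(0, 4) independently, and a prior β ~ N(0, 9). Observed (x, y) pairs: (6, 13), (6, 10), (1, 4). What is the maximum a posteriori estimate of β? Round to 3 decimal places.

log p(β | y) = −Σ(yᵢ − βxᵢ)²/(2·4) − β²/(2·9) + const.
Setting the derivative to zero: Σxᵢ(yᵢ − βxᵢ)/4 − β/9 = 0, so β = Σxᵢyᵢ / (Σxᵢ² + σ²/τ²).
Σxᵢyᵢ = 6·13 + 6·10 + 1·4 = 142; Σxᵢ² = 73; σ²/τ² = 4/9.
β̂_MAP = 142 / (73 + 4/9) = 142/(661/9) = 1278/661 ≈ 1.933.

β̂_MAP = 1.933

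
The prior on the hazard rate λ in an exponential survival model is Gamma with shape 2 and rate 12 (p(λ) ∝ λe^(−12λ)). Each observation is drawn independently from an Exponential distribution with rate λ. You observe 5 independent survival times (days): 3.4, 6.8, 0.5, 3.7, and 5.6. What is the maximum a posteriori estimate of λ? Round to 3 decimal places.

The Exponential(rate=λ) likelihood is ∝ λ^n e^(−λΣtᵢ). Here n = 5 and Σtᵢ = 3.4 + 6.8 + 0.5 + 3.7 + 5.6 = 20.
Posterior ∝ λe^(−12λ) · λ^5e^(−20λ) = λ^6e^(−32λ), i.e. Gamma(7, 32).
Mode = (a−1)/b = 6/32 ≈ 0.188.

λ̂_MAP = 0.188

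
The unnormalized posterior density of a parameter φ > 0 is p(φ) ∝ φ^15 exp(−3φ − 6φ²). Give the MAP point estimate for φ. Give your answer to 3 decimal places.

ℓ'(φ) = 15/φ − 3 − 12φ. Setting this to zero and multiplying by φ: 12φ² + 3φ − 15 = 0.
φ = (−3 + √(3² + 4·12·15)) / (2·12) = (−3 + √729) / 24 = (−3 + 27)/24 = 1.
ℓ''(φ) = −15/φ² − 12 < 0, confirming a maximum.

φ̂_MAP = 1.000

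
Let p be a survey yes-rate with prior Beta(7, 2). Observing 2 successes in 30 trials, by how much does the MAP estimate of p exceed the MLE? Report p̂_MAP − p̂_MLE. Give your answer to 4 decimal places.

MAP − MLE = 0.1495

Posterior is Beta(9, 30); MAP = (9−1)/(39−2) = 8/37 ≈ 0.21622.
MLE ignores the prior: p̂_MLE = k/n = 2/30 ≈ 0.06667.
Difference = 8/37 − 2/30 = 83/555 ≈ 0.1495.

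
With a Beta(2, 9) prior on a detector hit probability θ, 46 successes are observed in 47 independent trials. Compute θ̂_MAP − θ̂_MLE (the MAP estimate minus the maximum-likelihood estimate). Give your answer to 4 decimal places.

Posterior is Beta(48, 10); MAP = (48−1)/(58−2) = 47/56 ≈ 0.83929.
MLE ignores the prior: θ̂_MLE = k/n = 46/47 ≈ 0.97872.
Difference = 47/56 − 46/47 = -367/2632 ≈ -0.1394.

MAP − MLE = -0.1394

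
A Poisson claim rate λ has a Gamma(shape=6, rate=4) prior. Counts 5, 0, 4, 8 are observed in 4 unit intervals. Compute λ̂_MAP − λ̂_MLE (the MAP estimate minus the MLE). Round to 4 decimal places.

Σxᵢ = 17. Posterior is Gamma(23, 8); MAP = (23−1)/8 = 22/8 ≈ 2.75000.
MLE = x̄ = 17/4 ≈ 4.25000.
Difference = 22/8 − 17/4 = -3/2 ≈ -1.5000.

MAP − MLE = -1.5000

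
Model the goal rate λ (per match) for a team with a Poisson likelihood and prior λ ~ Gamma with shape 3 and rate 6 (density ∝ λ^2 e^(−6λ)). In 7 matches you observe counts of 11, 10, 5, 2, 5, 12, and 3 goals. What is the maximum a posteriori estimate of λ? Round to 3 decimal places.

Σxᵢ = 11+10+5+2+5+12+3 = 48, with n = 7.
Posterior ∝ λ^2e^(−6λ) · λ^48e^(−7λ) = λ^50e^(−13λ), i.e. Gamma(shape=51, rate=13).
The mode of a Gamma(a, b) with a ≥ 1 (shape–rate) is (a−1)/b = 50/13 ≈ 3.846.

λ̂_MAP = 3.846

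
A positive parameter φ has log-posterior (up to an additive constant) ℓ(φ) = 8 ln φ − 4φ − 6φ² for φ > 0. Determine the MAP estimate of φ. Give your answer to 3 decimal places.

φ̂_MAP = 0.667

ℓ'(φ) = 8/φ − 4 − 12φ. Setting this to zero and multiplying by φ: 12φ² + 4φ − 8 = 0.
φ = (−4 + √(4² + 4·12·8)) / (2·12) = (−4 + √400) / 24 = (−4 + 20)/24 = 2/3.
ℓ''(φ) = −8/φ² − 12 < 0, confirming a maximum.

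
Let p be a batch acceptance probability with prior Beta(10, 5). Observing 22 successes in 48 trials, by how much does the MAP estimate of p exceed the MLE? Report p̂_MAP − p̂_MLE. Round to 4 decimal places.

MAP − MLE = 0.0499

Posterior is Beta(32, 31); MAP = (32−1)/(63−2) = 31/61 ≈ 0.50820.
MLE ignores the prior: p̂_MLE = k/n = 22/48 ≈ 0.45833.
Difference = 31/61 − 22/48 = 73/1464 ≈ 0.0499.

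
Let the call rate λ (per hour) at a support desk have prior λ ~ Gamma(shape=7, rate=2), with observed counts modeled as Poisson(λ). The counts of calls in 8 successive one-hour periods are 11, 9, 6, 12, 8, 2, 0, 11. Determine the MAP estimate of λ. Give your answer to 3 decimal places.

Σxᵢ = 11+9+6+12+8+2+0+11 = 59, with n = 8.
Posterior ∝ λ^6e^(−2λ) · λ^59e^(−8λ) = λ^65e^(−10λ), i.e. Gamma(shape=66, rate=10).
The mode of a Gamma(a, b) with a ≥ 1 (shape–rate) is (a−1)/b = 65/10 ≈ 6.500.

λ̂_MAP = 6.500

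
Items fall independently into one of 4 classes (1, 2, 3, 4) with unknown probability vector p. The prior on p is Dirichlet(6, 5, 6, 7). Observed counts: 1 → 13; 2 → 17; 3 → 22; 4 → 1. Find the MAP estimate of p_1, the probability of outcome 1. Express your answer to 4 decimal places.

MAP estimate: 0.2466

The posterior is Dirichlet(αᵢ + nᵢ) = Dirichlet(19, 22, 28, 8).
For a Dirichlet(a₁,…,a_K) with all aᵢ > 1, the mode has j-th component (aⱼ − 1)/(Σaᵢ − K).
Here Σaᵢ = 77 and K = 4, so p_1 = (19 − 1)/(77 − 4) = 18/73 ≈ 0.2466.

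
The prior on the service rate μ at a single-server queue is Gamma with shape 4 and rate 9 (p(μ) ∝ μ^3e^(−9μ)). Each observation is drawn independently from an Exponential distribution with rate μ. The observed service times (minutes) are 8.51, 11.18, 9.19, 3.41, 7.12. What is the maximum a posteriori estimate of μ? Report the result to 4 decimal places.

μ̂_MAP = 0.1653

The Exponential(rate=μ) likelihood is ∝ μ^n e^(−μΣtᵢ). Here n = 5 and Σtᵢ = 8.51 + 11.18 + 9.19 + 3.41 + 7.12 = 39.41.
Posterior ∝ μ^3e^(−9μ) · μ^5e^(−39.41μ) = μ^8e^(−48.41μ), i.e. Gamma(9, 48.41).
Mode = (a−1)/b = 8/48.41 ≈ 0.1653.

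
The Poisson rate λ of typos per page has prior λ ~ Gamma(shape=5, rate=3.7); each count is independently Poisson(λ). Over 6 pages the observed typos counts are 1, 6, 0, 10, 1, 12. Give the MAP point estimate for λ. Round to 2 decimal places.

λ̂_MAP = 3.51

Σxᵢ = 1+6+0+10+1+12 = 30, with n = 6.
Posterior ∝ λ^4e^(−3.7λ) · λ^30e^(−6λ) = λ^34e^(−9.7λ), i.e. Gamma(shape=35, rate=9.7).
The mode of a Gamma(a, b) with a ≥ 1 (shape–rate) is (a−1)/b = 34/9.7 ≈ 3.51.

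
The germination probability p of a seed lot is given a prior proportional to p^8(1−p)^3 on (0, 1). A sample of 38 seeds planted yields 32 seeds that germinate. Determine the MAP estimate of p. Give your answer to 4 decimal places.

The prior density ∝ p^8(1−p)^3 is the kernel of Beta(9, 4).
Data: 32 successes in 38 trials. The binomial likelihood contributes p^32(1−p)^6, so the posterior is Beta(9+32, 4+6) = Beta(41, 10).
For Beta(a, b) with a, b > 1 the mode is (a−1)/(a+b−2) = 40/49 ≈ 0.8163.

p̂_MAP = 0.8163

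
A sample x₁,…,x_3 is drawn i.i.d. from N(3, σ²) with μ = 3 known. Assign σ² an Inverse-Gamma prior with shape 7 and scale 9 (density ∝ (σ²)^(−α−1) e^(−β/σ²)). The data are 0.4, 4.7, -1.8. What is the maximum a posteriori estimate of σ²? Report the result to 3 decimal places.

Sum of squared deviations about the known mean: SS = (0.4−3)² + (4.7−3)² + (-1.8−3)² = 32.69.
The Normal likelihood contributes (σ²)^(−n/2) exp(−SS/(2σ²)), so the posterior is Inverse-Gamma(α + n/2, β + SS/2) = Inverse-Gamma(8.5, 25.345).
The mode of Inverse-Gamma(a, b) is b/(a+1) = 25.345/9.5 ≈ 2.668.

σ̂²_MAP = 2.668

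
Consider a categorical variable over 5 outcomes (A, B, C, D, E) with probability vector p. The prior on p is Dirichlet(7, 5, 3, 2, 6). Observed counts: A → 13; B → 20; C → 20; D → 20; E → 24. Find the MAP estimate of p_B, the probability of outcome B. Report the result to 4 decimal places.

MAP estimate of p_B = 0.2087

The posterior is Dirichlet(αᵢ + nᵢ) = Dirichlet(20, 25, 23, 22, 30).
For a Dirichlet(a₁,…,a_K) with all aᵢ > 1, the mode has j-th component (aⱼ − 1)/(Σaᵢ − K).
Here Σaᵢ = 120 and K = 5, so p_B = (25 − 1)/(120 − 5) = 24/115 ≈ 0.2087.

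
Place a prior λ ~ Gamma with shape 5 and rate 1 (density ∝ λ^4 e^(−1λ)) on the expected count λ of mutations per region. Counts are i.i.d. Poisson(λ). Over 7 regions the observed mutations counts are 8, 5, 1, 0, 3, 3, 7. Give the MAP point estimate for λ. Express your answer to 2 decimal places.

Σxᵢ = 8+5+1+0+3+3+7 = 27, with n = 7.
Posterior ∝ λ^4e^(−1λ) · λ^27e^(−7λ) = λ^31e^(−8λ), i.e. Gamma(shape=32, rate=8).
The mode of a Gamma(a, b) with a ≥ 1 (shape–rate) is (a−1)/b = 31/8 ≈ 3.88.

λ̂_MAP = 3.88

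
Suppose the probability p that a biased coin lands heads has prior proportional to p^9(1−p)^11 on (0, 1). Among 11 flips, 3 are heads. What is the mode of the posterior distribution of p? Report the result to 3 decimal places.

The prior density ∝ p^9(1−p)^11 is the kernel of Beta(10, 12).
Data: 3 successes in 11 trials. The binomial likelihood contributes p^3(1−p)^8, so the posterior is Beta(10+3, 12+8) = Beta(13, 20).
For Beta(a, b) with a, b > 1 the mode is (a−1)/(a+b−2) = 12/31 ≈ 0.387.

p̂_MAP = 0.387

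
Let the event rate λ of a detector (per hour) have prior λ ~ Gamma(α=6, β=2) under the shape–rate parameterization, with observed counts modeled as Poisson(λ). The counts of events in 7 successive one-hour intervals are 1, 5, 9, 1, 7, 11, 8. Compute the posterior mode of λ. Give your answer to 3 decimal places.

Σxᵢ = 1+5+9+1+7+11+8 = 42, with n = 7.
Posterior ∝ λ^5e^(−2λ) · λ^42e^(−7λ) = λ^47e^(−9λ), i.e. Gamma(shape=48, rate=9).
The mode of a Gamma(a, b) with a ≥ 1 (shape–rate) is (a−1)/b = 47/9 ≈ 5.222.

λ̂_MAP = 5.222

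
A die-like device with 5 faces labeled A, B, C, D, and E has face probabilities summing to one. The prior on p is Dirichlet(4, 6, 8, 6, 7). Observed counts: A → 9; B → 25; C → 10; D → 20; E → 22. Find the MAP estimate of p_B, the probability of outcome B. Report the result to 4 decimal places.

The posterior is Dirichlet(αᵢ + nᵢ) = Dirichlet(13, 31, 18, 26, 29).
For a Dirichlet(a₁,…,a_K) with all aᵢ > 1, the mode has j-th component (aⱼ − 1)/(Σaᵢ − K).
Here Σaᵢ = 117 and K = 5, so p_B = (31 − 1)/(117 − 5) = 30/112 ≈ 0.2679.

MAP estimate of p_B = 0.2679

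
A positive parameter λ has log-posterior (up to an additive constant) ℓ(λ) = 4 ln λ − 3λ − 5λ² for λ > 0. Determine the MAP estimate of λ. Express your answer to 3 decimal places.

λ̂_MAP = 0.500

ℓ'(λ) = 4/λ − 3 − 10λ. Setting this to zero and multiplying by λ: 10λ² + 3λ − 4 = 0.
λ = (−3 + √(3² + 4·10·4)) / (2·10) = (−3 + √169) / 20 = (−3 + 13)/20 = 1/2.
ℓ''(λ) = −4/λ² − 10 < 0, confirming a maximum.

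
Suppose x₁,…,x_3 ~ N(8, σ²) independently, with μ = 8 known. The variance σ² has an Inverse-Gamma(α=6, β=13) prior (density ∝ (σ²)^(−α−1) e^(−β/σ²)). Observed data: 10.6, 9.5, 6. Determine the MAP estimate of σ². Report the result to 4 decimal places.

σ̂²_MAP = 2.2947

Sum of squared deviations about the known mean: SS = (10.6−8)² + (9.5−8)² + (6−8)² = 13.01.
The Normal likelihood contributes (σ²)^(−n/2) exp(−SS/(2σ²)), so the posterior is Inverse-Gamma(α + n/2, β + SS/2) = Inverse-Gamma(7.5, 19.505).
The mode of Inverse-Gamma(a, b) is b/(a+1) = 19.505/8.5 ≈ 2.2947.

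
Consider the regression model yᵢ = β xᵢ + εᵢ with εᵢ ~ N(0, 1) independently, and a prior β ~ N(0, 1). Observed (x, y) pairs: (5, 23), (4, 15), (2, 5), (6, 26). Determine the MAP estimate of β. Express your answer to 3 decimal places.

log p(β | y) = −Σ(yᵢ − βxᵢ)²/(2·1) − β²/(2·1) + const.
Setting the derivative to zero: Σxᵢ(yᵢ − βxᵢ)/1 − β/1 = 0, so β = Σxᵢyᵢ / (Σxᵢ² + σ²/τ²).
Σxᵢyᵢ = 5·23 + 4·15 + 2·5 + 6·26 = 341; Σxᵢ² = 81; σ²/τ² = 1.
β̂_MAP = 341 / (81 + 1) = 341/82 ≈ 4.159.

β̂_MAP = 4.159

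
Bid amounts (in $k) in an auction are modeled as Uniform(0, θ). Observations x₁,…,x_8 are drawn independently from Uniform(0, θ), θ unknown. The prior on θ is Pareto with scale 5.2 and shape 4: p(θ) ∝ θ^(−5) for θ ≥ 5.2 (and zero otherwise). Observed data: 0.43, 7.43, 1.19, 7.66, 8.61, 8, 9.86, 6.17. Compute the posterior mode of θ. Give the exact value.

θ̂_MAP = 9.86

The Uniform(0, θ) likelihood is θ^(−n) for θ ≥ max(xᵢ), zero otherwise. Here max(xᵢ) = 9.86.
Posterior ∝ θ^(−5) · θ^(−8) = θ^(−13) on θ ≥ max(5.2, 9.86) = 9.86.
This density is strictly decreasing in θ, so the posterior mode lies at the lower boundary of the support.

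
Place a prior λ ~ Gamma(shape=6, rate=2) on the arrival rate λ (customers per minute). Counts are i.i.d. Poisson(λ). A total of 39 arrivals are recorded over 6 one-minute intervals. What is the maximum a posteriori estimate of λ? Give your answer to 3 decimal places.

λ̂_MAP = 5.500

Σxᵢ = 39, n = 6.
Posterior ∝ λ^5e^(−2λ) · λ^39e^(−6λ) = λ^44e^(−8λ), i.e. Gamma(shape=45, rate=8).
The mode of a Gamma(a, b) with a ≥ 1 (shape–rate) is (a−1)/b = 44/8 ≈ 5.500.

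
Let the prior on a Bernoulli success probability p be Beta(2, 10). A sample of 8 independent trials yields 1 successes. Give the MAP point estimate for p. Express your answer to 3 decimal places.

p̂_MAP = 0.111

Prior: Beta(2, 10).
Data: 1 success in 8 trials. The binomial likelihood contributes p(1−p)^7, so the posterior is Beta(2+1, 10+7) = Beta(3, 17).
For Beta(a, b) with a, b > 1 the mode is (a−1)/(a+b−2) = 2/18 ≈ 0.111.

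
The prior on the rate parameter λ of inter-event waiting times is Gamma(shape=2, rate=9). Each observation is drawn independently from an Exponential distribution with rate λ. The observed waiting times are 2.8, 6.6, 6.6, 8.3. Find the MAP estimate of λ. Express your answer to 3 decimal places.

The Exponential(rate=λ) likelihood is ∝ λ^n e^(−λΣtᵢ). Here n = 4 and Σtᵢ = 2.8 + 6.6 + 6.6 + 8.3 = 24.3.
Posterior ∝ λe^(−9λ) · λ^4e^(−24.3λ) = λ^5e^(−33.3λ), i.e. Gamma(6, 33.3).
Mode = (a−1)/b = 5/33.3 ≈ 0.150.

λ̂_MAP = 0.150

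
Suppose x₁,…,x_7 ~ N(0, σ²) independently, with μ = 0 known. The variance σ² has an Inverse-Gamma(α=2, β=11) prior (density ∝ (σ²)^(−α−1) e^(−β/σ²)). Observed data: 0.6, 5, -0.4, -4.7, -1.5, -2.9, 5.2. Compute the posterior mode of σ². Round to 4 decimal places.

Sum of squared deviations about the known mean: SS = (0.6−0)² + (5−0)² + (-0.4−0)² + (-4.7−0)² + (-1.5−0)² + (-2.9−0)² + (5.2−0)² = 85.31.
The Normal likelihood contributes (σ²)^(−n/2) exp(−SS/(2σ²)), so the posterior is Inverse-Gamma(α + n/2, β + SS/2) = Inverse-Gamma(5.5, 53.655).
The mode of Inverse-Gamma(a, b) is b/(a+1) = 53.655/6.5 ≈ 8.2546.

σ̂²_MAP = 8.2546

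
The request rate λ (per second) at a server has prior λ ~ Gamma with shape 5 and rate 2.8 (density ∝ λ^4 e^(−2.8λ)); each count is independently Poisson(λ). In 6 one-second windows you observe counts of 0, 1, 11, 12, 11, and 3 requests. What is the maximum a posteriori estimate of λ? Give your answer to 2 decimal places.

Σxᵢ = 0+1+11+12+11+3 = 38, with n = 6.
Posterior ∝ λ^4e^(−2.8λ) · λ^38e^(−6λ) = λ^42e^(−8.8λ), i.e. Gamma(shape=43, rate=8.8).
The mode of a Gamma(a, b) with a ≥ 1 (shape–rate) is (a−1)/b = 42/8.8 ≈ 4.77.

λ̂_MAP = 4.77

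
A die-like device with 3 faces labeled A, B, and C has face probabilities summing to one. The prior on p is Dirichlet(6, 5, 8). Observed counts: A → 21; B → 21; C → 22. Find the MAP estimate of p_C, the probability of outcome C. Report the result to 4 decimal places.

The posterior is Dirichlet(αᵢ + nᵢ) = Dirichlet(27, 26, 30).
For a Dirichlet(a₁,…,a_K) with all aᵢ > 1, the mode has j-th component (aⱼ − 1)/(Σaᵢ − K).
Here Σaᵢ = 83 and K = 3, so p_C = (30 − 1)/(83 − 3) = 29/80 ≈ 0.3625.

MAP estimate of p_C = 0.3625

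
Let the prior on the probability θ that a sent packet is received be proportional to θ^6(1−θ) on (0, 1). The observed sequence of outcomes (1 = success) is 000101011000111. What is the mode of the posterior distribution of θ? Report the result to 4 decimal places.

θ̂_MAP = 0.5909

The prior density ∝ θ^6(1−θ)^1 is the kernel of Beta(7, 2).
Data: 7 successes in 15 trials (from the sequence). The binomial likelihood contributes θ^7(1−θ)^8, so the posterior is Beta(7+7, 2+8) = Beta(14, 10).
For Beta(a, b) with a, b > 1 the mode is (a−1)/(a+b−2) = 13/22 ≈ 0.5909.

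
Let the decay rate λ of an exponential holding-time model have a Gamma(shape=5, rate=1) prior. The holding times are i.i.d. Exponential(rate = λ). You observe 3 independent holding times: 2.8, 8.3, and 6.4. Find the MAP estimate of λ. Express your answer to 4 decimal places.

λ̂_MAP = 0.3784

The Exponential(rate=λ) likelihood is ∝ λ^n e^(−λΣtᵢ). Here n = 3 and Σtᵢ = 2.8 + 8.3 + 6.4 = 17.5.
Posterior ∝ λ^4e^(−1λ) · λ^3e^(−17.5λ) = λ^7e^(−18.5λ), i.e. Gamma(8, 18.5).
Mode = (a−1)/b = 7/18.5 ≈ 0.3784.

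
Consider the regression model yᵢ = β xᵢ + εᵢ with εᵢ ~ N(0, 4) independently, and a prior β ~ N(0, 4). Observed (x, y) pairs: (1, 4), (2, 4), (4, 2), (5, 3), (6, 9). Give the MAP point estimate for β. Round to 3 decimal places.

β̂_MAP = 1.072

log p(β | y) = −Σ(yᵢ − βxᵢ)²/(2·4) − β²/(2·4) + const.
Setting the derivative to zero: Σxᵢ(yᵢ − βxᵢ)/4 − β/4 = 0, so β = Σxᵢyᵢ / (Σxᵢ² + σ²/τ²).
Σxᵢyᵢ = 1·4 + 2·4 + 4·2 + 5·3 + 6·9 = 89; Σxᵢ² = 82; σ²/τ² = 1.
β̂_MAP = 89 / (82 + 1) = 89/83 ≈ 1.072.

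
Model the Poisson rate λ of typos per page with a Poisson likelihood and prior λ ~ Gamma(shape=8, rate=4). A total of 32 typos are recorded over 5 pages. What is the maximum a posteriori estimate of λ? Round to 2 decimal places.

λ̂_MAP = 4.33

Σxᵢ = 32, n = 5.
Posterior ∝ λ^7e^(−4λ) · λ^32e^(−5λ) = λ^39e^(−9λ), i.e. Gamma(shape=40, rate=9).
The mode of a Gamma(a, b) with a ≥ 1 (shape–rate) is (a−1)/b = 39/9 ≈ 4.33.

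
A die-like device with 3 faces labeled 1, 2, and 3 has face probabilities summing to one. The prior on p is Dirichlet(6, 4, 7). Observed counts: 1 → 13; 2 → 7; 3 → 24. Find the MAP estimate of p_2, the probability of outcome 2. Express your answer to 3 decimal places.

The posterior is Dirichlet(αᵢ + nᵢ) = Dirichlet(19, 11, 31).
For a Dirichlet(a₁,…,a_K) with all aᵢ > 1, the mode has j-th component (aⱼ − 1)/(Σaᵢ − K).
Here Σaᵢ = 61 and K = 3, so p_2 = (11 − 1)/(61 − 3) = 10/58 ≈ 0.172.

MAP estimate: 0.172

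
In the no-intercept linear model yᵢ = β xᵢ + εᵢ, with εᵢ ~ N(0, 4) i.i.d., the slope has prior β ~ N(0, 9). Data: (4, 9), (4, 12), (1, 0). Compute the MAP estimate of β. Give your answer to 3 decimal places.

log p(β | y) = −Σ(yᵢ − βxᵢ)²/(2·4) − β²/(2·9) + const.
Setting the derivative to zero: Σxᵢ(yᵢ − βxᵢ)/4 − β/9 = 0, so β = Σxᵢyᵢ / (Σxᵢ² + σ²/τ²).
Σxᵢyᵢ = 4·9 + 4·12 + 1·0 = 84; Σxᵢ² = 33; σ²/τ² = 4/9.
β̂_MAP = 84 / (33 + 4/9) = 84/(301/9) = 108/43 ≈ 2.512.

β̂_MAP = 2.512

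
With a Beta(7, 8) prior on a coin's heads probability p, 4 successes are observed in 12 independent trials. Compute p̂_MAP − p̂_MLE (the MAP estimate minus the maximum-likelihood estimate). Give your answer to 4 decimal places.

Posterior is Beta(11, 16); MAP = (11−1)/(27−2) = 10/25 ≈ 0.40000.
MLE ignores the prior: p̂_MLE = k/n = 4/12 ≈ 0.33333.
Difference = 10/25 − 4/12 = 1/15 ≈ 0.0667.

MAP − MLE = 0.0667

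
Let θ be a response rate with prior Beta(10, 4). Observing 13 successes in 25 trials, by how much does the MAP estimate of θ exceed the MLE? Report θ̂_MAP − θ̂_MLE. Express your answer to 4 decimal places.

MAP − MLE = 0.0746

Posterior is Beta(23, 16); MAP = (23−1)/(39−2) = 22/37 ≈ 0.59459.
MLE ignores the prior: θ̂_MLE = k/n = 13/25 ≈ 0.52000.
Difference = 22/37 − 13/25 = 69/925 ≈ 0.0746.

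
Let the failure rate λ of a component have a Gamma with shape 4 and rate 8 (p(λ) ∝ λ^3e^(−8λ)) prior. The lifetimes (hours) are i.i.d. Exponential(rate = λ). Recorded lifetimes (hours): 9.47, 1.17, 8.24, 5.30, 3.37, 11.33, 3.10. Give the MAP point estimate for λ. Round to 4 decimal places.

λ̂_MAP = 0.2001

The Exponential(rate=λ) likelihood is ∝ λ^n e^(−λΣtᵢ). Here n = 7 and Σtᵢ = 9.47 + 1.17 + 8.24 + 5.30 + 3.37 + 11.33 + 3.10 = 41.98.
Posterior ∝ λ^3e^(−8λ) · λ^7e^(−41.98λ) = λ^10e^(−49.98λ), i.e. Gamma(11, 49.98).
Mode = (a−1)/b = 10/49.98 ≈ 0.2001.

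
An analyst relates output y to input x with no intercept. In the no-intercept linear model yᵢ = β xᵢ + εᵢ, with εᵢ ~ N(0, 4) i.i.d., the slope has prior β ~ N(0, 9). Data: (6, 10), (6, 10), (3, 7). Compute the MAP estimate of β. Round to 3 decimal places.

β̂_MAP = 1.731

log p(β | y) = −Σ(yᵢ − βxᵢ)²/(2·4) − β²/(2·9) + const.
Setting the derivative to zero: Σxᵢ(yᵢ − βxᵢ)/4 − β/9 = 0, so β = Σxᵢyᵢ / (Σxᵢ² + σ²/τ²).
Σxᵢyᵢ = 6·10 + 6·10 + 3·7 = 141; Σxᵢ² = 81; σ²/τ² = 4/9.
β̂_MAP = 141 / (81 + 4/9) = 141/(733/9) = 1269/733 ≈ 1.731.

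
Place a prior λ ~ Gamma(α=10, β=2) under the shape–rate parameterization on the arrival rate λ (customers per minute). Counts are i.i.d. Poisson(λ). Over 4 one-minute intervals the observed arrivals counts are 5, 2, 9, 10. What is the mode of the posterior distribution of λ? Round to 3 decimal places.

λ̂_MAP = 5.833

Σxᵢ = 5+2+9+10 = 26, with n = 4.
Posterior ∝ λ^9e^(−2λ) · λ^26e^(−4λ) = λ^35e^(−6λ), i.e. Gamma(shape=36, rate=6).
The mode of a Gamma(a, b) with a ≥ 1 (shape–rate) is (a−1)/b = 35/6 ≈ 5.833.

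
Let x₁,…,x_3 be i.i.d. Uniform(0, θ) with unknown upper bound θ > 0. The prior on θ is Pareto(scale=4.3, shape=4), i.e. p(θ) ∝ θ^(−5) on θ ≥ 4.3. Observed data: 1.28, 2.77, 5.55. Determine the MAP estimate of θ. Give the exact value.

θ̂_MAP = 5.55

The Uniform(0, θ) likelihood is θ^(−n) for θ ≥ max(xᵢ), zero otherwise. Here max(xᵢ) = 5.55.
Posterior ∝ θ^(−5) · θ^(−3) = θ^(−8) on θ ≥ max(4.3, 5.55) = 5.55.
This density is strictly decreasing in θ, so the posterior mode lies at the lower boundary of the support.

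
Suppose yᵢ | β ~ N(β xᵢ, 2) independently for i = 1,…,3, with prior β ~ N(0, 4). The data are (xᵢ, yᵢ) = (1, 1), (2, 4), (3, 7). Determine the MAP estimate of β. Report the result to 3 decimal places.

log p(β | y) = −Σ(yᵢ − βxᵢ)²/(2·2) − β²/(2·4) + const.
Setting the derivative to zero: Σxᵢ(yᵢ − βxᵢ)/2 − β/4 = 0, so β = Σxᵢyᵢ / (Σxᵢ² + σ²/τ²).
Σxᵢyᵢ = 1·1 + 2·4 + 3·7 = 30; Σxᵢ² = 14; σ²/τ² = 0.5.
β̂_MAP = 30 / (14 + 0.5) = 30/14.5 ≈ 2.069.

β̂_MAP = 2.069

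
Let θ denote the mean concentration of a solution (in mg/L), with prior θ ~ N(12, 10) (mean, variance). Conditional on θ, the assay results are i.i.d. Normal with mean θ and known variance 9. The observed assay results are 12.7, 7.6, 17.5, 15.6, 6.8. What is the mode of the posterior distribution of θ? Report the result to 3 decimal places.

n = 5; x̄ = (12.7 + 7.6 + 17.5 + 15.6 + 6.8)/5 = 60.2/5 = 12.04.
For a Normal prior and Normal likelihood with known variance, the posterior is Normal; its mode equals its mean, the precision-weighted average.
Prior precision 1/σ₀² = 1/10 = 0.1; data precision n/σ² = 5/9.
θ̂ = (0.1·12 + (5/9)·12.04) / (0.1 + 5/9) = (71/9)/(59/90) = 710/59 ≈ 12.034.

θ̂_MAP = 12.034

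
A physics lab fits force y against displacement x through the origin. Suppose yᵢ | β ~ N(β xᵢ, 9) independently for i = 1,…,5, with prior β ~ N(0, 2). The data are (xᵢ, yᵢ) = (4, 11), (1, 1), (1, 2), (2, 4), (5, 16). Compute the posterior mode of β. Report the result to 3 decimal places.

β̂_MAP = 2.621

log p(β | y) = −Σ(yᵢ − βxᵢ)²/(2·9) − β²/(2·2) + const.
Setting the derivative to zero: Σxᵢ(yᵢ − βxᵢ)/9 − β/2 = 0, so β = Σxᵢyᵢ / (Σxᵢ² + σ²/τ²).
Σxᵢyᵢ = 4·11 + 1·1 + 1·2 + 2·4 + 5·16 = 135; Σxᵢ² = 47; σ²/τ² = 4.5.
β̂_MAP = 135 / (47 + 4.5) = 135/51.5 ≈ 2.621.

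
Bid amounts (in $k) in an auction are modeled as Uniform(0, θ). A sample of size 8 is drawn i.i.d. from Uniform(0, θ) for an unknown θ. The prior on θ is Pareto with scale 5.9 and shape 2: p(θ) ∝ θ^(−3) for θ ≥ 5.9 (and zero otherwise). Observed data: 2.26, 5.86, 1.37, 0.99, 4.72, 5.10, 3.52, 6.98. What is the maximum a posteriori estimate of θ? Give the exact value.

The Uniform(0, θ) likelihood is θ^(−n) for θ ≥ max(xᵢ), zero otherwise. Here max(xᵢ) = 6.98.
Posterior ∝ θ^(−3) · θ^(−8) = θ^(−11) on θ ≥ max(5.9, 6.98) = 6.98.
This density is strictly decreasing in θ, so the posterior mode lies at the lower boundary of the support.

θ̂_MAP = 6.98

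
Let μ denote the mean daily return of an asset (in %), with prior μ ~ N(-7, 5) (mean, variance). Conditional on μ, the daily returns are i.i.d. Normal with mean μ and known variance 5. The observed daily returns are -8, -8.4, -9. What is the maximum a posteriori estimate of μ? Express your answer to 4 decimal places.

n = 3; x̄ = ((-8) + (-8.4) + (-9))/3 = -25.4/3 = -127/15 ≈ -8.4667.
For a Normal prior and Normal likelihood with known variance, the posterior is Normal; its mode equals its mean, the precision-weighted average.
Prior precision 1/σ₀² = 1/5 = 0.2; data precision n/σ² = 3/5 = 0.6.
μ̂ = (0.2·(-7) + 0.6·(-127/15)) / (0.2 + 0.6) = (-6.48)/0.8 = -8.1000.

μ̂_MAP = -8.1000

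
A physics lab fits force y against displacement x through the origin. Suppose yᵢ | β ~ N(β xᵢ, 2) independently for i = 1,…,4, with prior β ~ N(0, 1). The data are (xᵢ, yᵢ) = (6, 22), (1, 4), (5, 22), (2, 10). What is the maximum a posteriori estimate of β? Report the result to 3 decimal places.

log p(β | y) = −Σ(yᵢ − βxᵢ)²/(2·2) − β²/(2·1) + const.
Setting the derivative to zero: Σxᵢ(yᵢ − βxᵢ)/2 − β/1 = 0, so β = Σxᵢyᵢ / (Σxᵢ² + σ²/τ²).
Σxᵢyᵢ = 6·22 + 1·4 + 5·22 + 2·10 = 266; Σxᵢ² = 66; σ²/τ² = 2.
β̂_MAP = 266 / (66 + 2) = 266/68 ≈ 3.912.

β̂_MAP = 3.912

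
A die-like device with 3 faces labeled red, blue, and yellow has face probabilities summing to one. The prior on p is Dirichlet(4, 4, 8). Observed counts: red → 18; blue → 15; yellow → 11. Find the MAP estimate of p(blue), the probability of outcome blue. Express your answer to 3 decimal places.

MAP estimate of p(blue) = 0.316

The posterior is Dirichlet(αᵢ + nᵢ) = Dirichlet(22, 19, 19).
For a Dirichlet(a₁,…,a_K) with all aᵢ > 1, the mode has j-th component (aⱼ − 1)/(Σaᵢ − K).
Here Σaᵢ = 60 and K = 3, so p(blue) = (19 − 1)/(60 − 3) = 18/57 ≈ 0.316.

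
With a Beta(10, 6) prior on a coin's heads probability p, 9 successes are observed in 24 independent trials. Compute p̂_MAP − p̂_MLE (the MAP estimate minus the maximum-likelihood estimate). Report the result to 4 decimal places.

Posterior is Beta(19, 21); MAP = (19−1)/(40−2) = 18/38 ≈ 0.47368.
MLE ignores the prior: p̂_MLE = k/n = 9/24 ≈ 0.37500.
Difference = 18/38 − 9/24 = 15/152 ≈ 0.0987.

MAP − MLE = 0.0987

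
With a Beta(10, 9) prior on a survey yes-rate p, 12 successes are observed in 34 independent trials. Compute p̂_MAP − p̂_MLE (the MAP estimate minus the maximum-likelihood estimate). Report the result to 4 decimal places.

Posterior is Beta(22, 31); MAP = (22−1)/(53−2) = 21/51 ≈ 0.41176.
MLE ignores the prior: p̂_MLE = k/n = 12/34 ≈ 0.35294.
Difference = 21/51 − 12/34 = 1/17 ≈ 0.0588.

MAP − MLE = 0.0588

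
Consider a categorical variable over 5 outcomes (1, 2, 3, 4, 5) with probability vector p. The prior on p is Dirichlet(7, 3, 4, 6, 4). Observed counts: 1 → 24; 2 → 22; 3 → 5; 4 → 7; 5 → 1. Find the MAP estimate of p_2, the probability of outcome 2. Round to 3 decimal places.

MAP estimate: 0.308

The posterior is Dirichlet(αᵢ + nᵢ) = Dirichlet(31, 25, 9, 13, 5).
For a Dirichlet(a₁,…,a_K) with all aᵢ > 1, the mode has j-th component (aⱼ − 1)/(Σaᵢ − K).
Here Σaᵢ = 83 and K = 5, so p_2 = (25 − 1)/(83 − 5) = 24/78 ≈ 0.308.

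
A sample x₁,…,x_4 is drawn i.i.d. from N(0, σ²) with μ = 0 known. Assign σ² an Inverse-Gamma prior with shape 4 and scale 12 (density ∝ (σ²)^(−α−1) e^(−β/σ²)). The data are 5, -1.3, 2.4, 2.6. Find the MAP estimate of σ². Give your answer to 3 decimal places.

σ̂²_MAP = 4.515

Sum of squared deviations about the known mean: SS = (5−0)² + (-1.3−0)² + (2.4−0)² + (2.6−0)² = 39.21.
The Normal likelihood contributes (σ²)^(−n/2) exp(−SS/(2σ²)), so the posterior is Inverse-Gamma(α + n/2, β + SS/2) = Inverse-Gamma(6, 31.605).
The mode of Inverse-Gamma(a, b) is b/(a+1) = 31.605/7 ≈ 4.515.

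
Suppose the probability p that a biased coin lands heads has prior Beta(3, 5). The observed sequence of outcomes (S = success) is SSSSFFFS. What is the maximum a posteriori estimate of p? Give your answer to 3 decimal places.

p̂_MAP = 0.500

Prior: Beta(3, 5).
Data: 5 successes in 8 trials (from the sequence). The binomial likelihood contributes p^5(1−p)^3, so the posterior is Beta(3+5, 5+3) = Beta(8, 8).
For Beta(a, b) with a, b > 1 the mode is (a−1)/(a+b−2) = 7/14 ≈ 0.500.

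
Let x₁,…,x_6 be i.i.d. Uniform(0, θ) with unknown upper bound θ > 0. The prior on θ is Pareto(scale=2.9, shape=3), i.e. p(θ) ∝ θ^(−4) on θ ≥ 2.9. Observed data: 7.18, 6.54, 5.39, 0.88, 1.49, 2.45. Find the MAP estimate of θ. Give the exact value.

θ̂_MAP = 7.18

The Uniform(0, θ) likelihood is θ^(−n) for θ ≥ max(xᵢ), zero otherwise. Here max(xᵢ) = 7.18.
Posterior ∝ θ^(−4) · θ^(−6) = θ^(−10) on θ ≥ max(2.9, 7.18) = 7.18.
This density is strictly decreasing in θ, so the posterior mode lies at the lower boundary of the support.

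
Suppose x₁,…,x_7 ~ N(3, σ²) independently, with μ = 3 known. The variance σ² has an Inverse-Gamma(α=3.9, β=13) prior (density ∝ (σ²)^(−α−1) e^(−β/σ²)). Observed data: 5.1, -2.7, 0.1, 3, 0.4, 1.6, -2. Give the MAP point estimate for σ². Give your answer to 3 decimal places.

Sum of squared deviations about the known mean: SS = (5.1−3)² + (-2.7−3)² + (0.1−3)² + (3−3)² + (0.4−3)² + (1.6−3)² + (-2−3)² = 79.03.
The Normal likelihood contributes (σ²)^(−n/2) exp(−SS/(2σ²)), so the posterior is Inverse-Gamma(α + n/2, β + SS/2) = Inverse-Gamma(7.4, 52.515).
The mode of Inverse-Gamma(a, b) is b/(a+1) = 52.515/8.4 ≈ 6.252.

σ̂²_MAP = 6.252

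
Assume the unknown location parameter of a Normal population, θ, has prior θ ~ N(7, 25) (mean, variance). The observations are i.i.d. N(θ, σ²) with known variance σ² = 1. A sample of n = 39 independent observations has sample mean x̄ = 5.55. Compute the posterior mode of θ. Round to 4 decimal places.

θ̂_MAP = 5.5515

n = 39, x̄ = 5.55.
For a Normal prior and Normal likelihood with known variance, the posterior is Normal; its mode equals its mean, the precision-weighted average.
Prior precision 1/σ₀² = 1/25 = 0.04; data precision n/σ² = 39/1 = 39.
θ̂ = (0.04·7 + 39·5.55) / (0.04 + 39) = 216.73/39.04 = 21673/3904 ≈ 5.5515.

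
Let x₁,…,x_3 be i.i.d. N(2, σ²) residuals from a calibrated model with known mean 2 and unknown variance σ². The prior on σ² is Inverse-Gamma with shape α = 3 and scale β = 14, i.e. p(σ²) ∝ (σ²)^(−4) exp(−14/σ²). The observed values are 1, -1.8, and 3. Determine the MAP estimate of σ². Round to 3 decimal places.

σ̂²_MAP = 4.040

Sum of squared deviations about the known mean: SS = (1−2)² + (-1.8−2)² + (3−2)² = 16.44.
The Normal likelihood contributes (σ²)^(−n/2) exp(−SS/(2σ²)), so the posterior is Inverse-Gamma(α + n/2, β + SS/2) = Inverse-Gamma(4.5, 22.22).
The mode of Inverse-Gamma(a, b) is b/(a+1) = 22.22/5.5 ≈ 4.040.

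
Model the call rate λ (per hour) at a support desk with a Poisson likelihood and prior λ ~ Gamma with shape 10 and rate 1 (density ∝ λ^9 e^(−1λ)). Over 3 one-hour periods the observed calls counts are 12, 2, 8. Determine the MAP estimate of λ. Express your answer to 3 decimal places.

Σxᵢ = 12+2+8 = 22, with n = 3.
Posterior ∝ λ^9e^(−1λ) · λ^22e^(−3λ) = λ^31e^(−4λ), i.e. Gamma(shape=32, rate=4).
The mode of a Gamma(a, b) with a ≥ 1 (shape–rate) is (a−1)/b = 31/4 ≈ 7.750.

λ̂_MAP = 7.750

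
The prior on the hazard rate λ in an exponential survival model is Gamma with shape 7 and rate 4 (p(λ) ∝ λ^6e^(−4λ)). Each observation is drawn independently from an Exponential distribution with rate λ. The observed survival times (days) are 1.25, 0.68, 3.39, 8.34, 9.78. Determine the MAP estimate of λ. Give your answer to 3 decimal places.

λ̂_MAP = 0.401

The Exponential(rate=λ) likelihood is ∝ λ^n e^(−λΣtᵢ). Here n = 5 and Σtᵢ = 1.25 + 0.68 + 3.39 + 8.34 + 9.78 = 23.44.
Posterior ∝ λ^6e^(−4λ) · λ^5e^(−23.44λ) = λ^11e^(−27.44λ), i.e. Gamma(12, 27.44).
Mode = (a−1)/b = 11/27.44 ≈ 0.401.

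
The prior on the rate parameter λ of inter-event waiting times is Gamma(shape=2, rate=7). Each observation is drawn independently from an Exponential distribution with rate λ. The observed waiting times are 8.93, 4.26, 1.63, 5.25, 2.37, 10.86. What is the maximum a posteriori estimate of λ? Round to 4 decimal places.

The Exponential(rate=λ) likelihood is ∝ λ^n e^(−λΣtᵢ). Here n = 6 and Σtᵢ = 8.93 + 4.26 + 1.63 + 5.25 + 2.37 + 10.86 = 33.30.
Posterior ∝ λe^(−7λ) · λ^6e^(−33.30λ) = λ^7e^(−40.30λ), i.e. Gamma(8, 40.30).
Mode = (a−1)/b = 7/40.30 ≈ 0.1737.

λ̂_MAP = 0.1737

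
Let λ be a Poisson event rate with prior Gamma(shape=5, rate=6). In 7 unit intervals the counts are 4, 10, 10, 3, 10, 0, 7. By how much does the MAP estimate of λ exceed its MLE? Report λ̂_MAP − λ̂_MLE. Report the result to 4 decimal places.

Σxᵢ = 44. Posterior is Gamma(49, 13); MAP = (49−1)/13 = 48/13 ≈ 3.69231.
MLE = x̄ = 44/7 ≈ 6.28571.
Difference = 48/13 − 44/7 = -236/91 ≈ -2.5934.

MAP − MLE = -2.5934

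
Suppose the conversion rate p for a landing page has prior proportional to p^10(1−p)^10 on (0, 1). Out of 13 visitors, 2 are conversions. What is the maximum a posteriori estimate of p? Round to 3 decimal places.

p̂_MAP = 0.364

The prior density ∝ p^10(1−p)^10 is the kernel of Beta(11, 11).
Data: 2 successes in 13 trials. The binomial likelihood contributes p^2(1−p)^11, so the posterior is Beta(11+2, 11+11) = Beta(13, 22).
For Beta(a, b) with a, b > 1 the mode is (a−1)/(a+b−2) = 12/33 ≈ 0.364.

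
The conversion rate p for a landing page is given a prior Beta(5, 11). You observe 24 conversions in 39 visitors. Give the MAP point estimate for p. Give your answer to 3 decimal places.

p̂_MAP = 0.528

Prior: Beta(5, 11).
Data: 24 successes in 39 trials. The binomial likelihood contributes p^24(1−p)^15, so the posterior is Beta(5+24, 11+15) = Beta(29, 26).
For Beta(a, b) with a, b > 1 the mode is (a−1)/(a+b−2) = 28/53 ≈ 0.528.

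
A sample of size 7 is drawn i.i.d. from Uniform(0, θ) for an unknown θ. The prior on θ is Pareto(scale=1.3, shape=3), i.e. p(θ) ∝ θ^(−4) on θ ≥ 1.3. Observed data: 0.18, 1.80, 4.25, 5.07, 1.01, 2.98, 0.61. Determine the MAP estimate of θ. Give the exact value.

θ̂_MAP = 5.07

The Uniform(0, θ) likelihood is θ^(−n) for θ ≥ max(xᵢ), zero otherwise. Here max(xᵢ) = 5.07.
Posterior ∝ θ^(−4) · θ^(−7) = θ^(−11) on θ ≥ max(1.3, 5.07) = 5.07.
This density is strictly decreasing in θ, so the posterior mode lies at the lower boundary of the support.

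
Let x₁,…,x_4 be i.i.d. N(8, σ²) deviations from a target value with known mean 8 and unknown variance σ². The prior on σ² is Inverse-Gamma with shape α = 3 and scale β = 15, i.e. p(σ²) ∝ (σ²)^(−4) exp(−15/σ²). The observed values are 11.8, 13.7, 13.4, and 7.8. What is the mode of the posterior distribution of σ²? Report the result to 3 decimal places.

σ̂²_MAP = 8.844

Sum of squared deviations about the known mean: SS = (11.8−8)² + (13.7−8)² + (13.4−8)² + (7.8−8)² = 76.13.
The Normal likelihood contributes (σ²)^(−n/2) exp(−SS/(2σ²)), so the posterior is Inverse-Gamma(α + n/2, β + SS/2) = Inverse-Gamma(5, 53.065).
The mode of Inverse-Gamma(a, b) is b/(a+1) = 53.065/6 ≈ 8.844.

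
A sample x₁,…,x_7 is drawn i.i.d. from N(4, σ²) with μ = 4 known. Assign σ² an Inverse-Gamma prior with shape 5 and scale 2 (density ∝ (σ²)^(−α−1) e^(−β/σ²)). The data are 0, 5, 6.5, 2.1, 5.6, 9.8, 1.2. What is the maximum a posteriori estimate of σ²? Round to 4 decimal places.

σ̂²_MAP = 3.9421

Sum of squared deviations about the known mean: SS = (0−4)² + (5−4)² + (6.5−4)² + (2.1−4)² + (5.6−4)² + (9.8−4)² + (1.2−4)² = 70.9.
The Normal likelihood contributes (σ²)^(−n/2) exp(−SS/(2σ²)), so the posterior is Inverse-Gamma(α + n/2, β + SS/2) = Inverse-Gamma(8.5, 37.45).
The mode of Inverse-Gamma(a, b) is b/(a+1) = 37.45/9.5 ≈ 3.9421.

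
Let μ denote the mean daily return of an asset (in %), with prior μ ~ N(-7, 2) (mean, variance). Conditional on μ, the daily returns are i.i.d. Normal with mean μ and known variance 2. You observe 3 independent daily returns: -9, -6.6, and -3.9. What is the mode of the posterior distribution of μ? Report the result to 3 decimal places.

μ̂_MAP = -6.625

n = 3; x̄ = ((-9) + (-6.6) + (-3.9))/3 = -19.5/3 = -6.5.
For a Normal prior and Normal likelihood with known variance, the posterior is Normal; its mode equals its mean, the precision-weighted average.
Prior precision 1/σ₀² = 1/2 = 0.5; data precision n/σ² = 3/2 = 1.5.
μ̂ = (0.5·(-7) + 1.5·(-6.5)) / (0.5 + 1.5) = (-13.25)/2 = -6.625.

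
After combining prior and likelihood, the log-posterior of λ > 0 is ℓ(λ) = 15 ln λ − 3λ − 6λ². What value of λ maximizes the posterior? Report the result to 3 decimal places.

λ̂_MAP = 1.000

ℓ'(λ) = 15/λ − 3 − 12λ. Setting this to zero and multiplying by λ: 12λ² + 3λ − 15 = 0.
λ = (−3 + √(3² + 4·12·15)) / (2·12) = (−3 + √729) / 24 = (−3 + 27)/24 = 1.
ℓ''(λ) = −15/λ² − 12 < 0, confirming a maximum.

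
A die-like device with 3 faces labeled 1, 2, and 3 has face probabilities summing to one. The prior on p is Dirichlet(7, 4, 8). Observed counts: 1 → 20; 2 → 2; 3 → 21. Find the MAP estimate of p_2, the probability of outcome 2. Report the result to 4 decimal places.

MAP estimate: 0.0847

The posterior is Dirichlet(αᵢ + nᵢ) = Dirichlet(27, 6, 29).
For a Dirichlet(a₁,…,a_K) with all aᵢ > 1, the mode has j-th component (aⱼ − 1)/(Σaᵢ − K).
Here Σaᵢ = 62 and K = 3, so p_2 = (6 − 1)/(62 − 3) = 5/59 ≈ 0.0847.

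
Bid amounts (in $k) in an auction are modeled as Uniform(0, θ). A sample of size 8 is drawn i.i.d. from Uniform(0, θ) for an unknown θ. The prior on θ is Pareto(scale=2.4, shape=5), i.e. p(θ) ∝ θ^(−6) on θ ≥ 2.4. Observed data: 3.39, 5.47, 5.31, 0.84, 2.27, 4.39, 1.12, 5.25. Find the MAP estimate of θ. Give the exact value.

θ̂_MAP = 5.47

The Uniform(0, θ) likelihood is θ^(−n) for θ ≥ max(xᵢ), zero otherwise. Here max(xᵢ) = 5.47.
Posterior ∝ θ^(−6) · θ^(−8) = θ^(−14) on θ ≥ max(2.4, 5.47) = 5.47.
This density is strictly decreasing in θ, so the posterior mode lies at the lower boundary of the support.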